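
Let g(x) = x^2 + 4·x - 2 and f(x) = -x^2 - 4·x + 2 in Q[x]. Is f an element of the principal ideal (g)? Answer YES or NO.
In Q[x] the ideal (g) consists of all multiples of g, so f ∈ (g) iff g | f, i.e. iff the remainder of f on division by g is 0. Divide f by g (g is monic, so eliminate the leading term of the running remainder at each step):
  leading term -x^2: subtract (-1)·g(x) = -x^2 - 4·x + 2, leaving 0
The remainder is 0, so f(x) = g(x) · h(x) with h(x) = -1. Hence g | f, i.e. f ∈ (g).

Final answer: YES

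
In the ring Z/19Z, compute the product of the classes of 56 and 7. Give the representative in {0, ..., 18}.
Reduce the factors first: 56 ≡ 18 (mod 19), so 56 · 7 ≡ 18 · 7 (mod 19). 18 · 7 = 126. Dividing by 19: 126 = 6·19 + 12. So (56 · 7) mod 19 = 12.

Final answer: 12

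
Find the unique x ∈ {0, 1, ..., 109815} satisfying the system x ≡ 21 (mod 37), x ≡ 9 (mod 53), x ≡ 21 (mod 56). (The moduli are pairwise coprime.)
x ≡ 82901 (mod 109816); the representative in [0, 109816) is 82901

The moduli 37, 53, 56 are pairwise coprime, so by the CRT there is a unique solution mod 37·53·56 = 109816.
Solve by successive substitution. Start with x ≡ 21 (mod 37).
  Combine with x ≡ 9 (mod 53): write x = 21 + 37·t and require 21 + 37·t ≡ 9 (mod 53), i.e. 37·t ≡ 9 − 21 ≡ 41 (mod 53). Since 37^(−1) ≡ 43 (mod 53), t ≡ 43·41 ≡ 14 (mod 53). So x ≡ 21 + 37·14 = 539 (mod 1961).
  Combine with x ≡ 21 (mod 56): write x = 539 + 1961·t and require 539 + 1961·t ≡ 21 (mod 56), i.e. 1961·t ≡ 21 − 539 ≡ 42 (mod 56). Since 1961^(−1) ≡ 1 (mod 56) (1961 ≡ 1 (mod 56)), t ≡ 1·42 ≡ 42 (mod 56). So x ≡ 539 + 1961·42 = 82901 (mod 109816).
Unique solution in [0, 109816): x = 82901.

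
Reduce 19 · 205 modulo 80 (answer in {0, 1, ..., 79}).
55

Reduce the factors first: 205 ≡ 45 (mod 80), so 19 · 205 ≡ 19 · 45 (mod 80). 19 · 45 = 855. Dividing by 80: 855 = 10·80 + 55. So (19 · 205) mod 80 = 55.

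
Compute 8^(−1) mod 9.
Apply the extended Euclidean algorithm to (9, 8), tracking rows (r, s, t) with s·9 + t·8 = r. Each division r_prev = q·r_cur + r_new produces the new row as (previous row) − q·(current row):
  row A: (9, 1, 0)   [1·9 + 0·8 = 9]
  row B: (8, 0, 1)   [0·9 + 1·8 = 8]
  9 = 1·8 + 1   → row C = row A − 1·row B = (1, 1, −1)   [check: 1·9 − 1·8 = 1]
  8 = 8·1 + 0   → remainder 0, stop. gcd = 1 (last nonzero row C).
The gcd is 1, so 8 is invertible mod 9. The last nonzero row gives 1·9 − 1·8 = 1, so t = −1. So 8^(−1) ≡ −1 ≡ 8 (mod 9). Verify: 8 · 8 = 64 ≡ 1 (mod 9). ✓

Final answer: 8^(−1) ≡ 8 (mod 9)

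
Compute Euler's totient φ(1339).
φ is multiplicative, with φ(p^e) = p^e − p^(e−1). Factorise 1339 = 13 · 103. Then
  φ(1339) = (13 − 1) · (103 − 1) = 12 · 102 = 1224.

Final answer: φ(1339) = 1224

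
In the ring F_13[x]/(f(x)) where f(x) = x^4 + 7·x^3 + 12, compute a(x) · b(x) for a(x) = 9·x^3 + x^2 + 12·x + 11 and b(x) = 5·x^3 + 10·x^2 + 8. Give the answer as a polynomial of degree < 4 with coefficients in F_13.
a · b ≡ x^3 + 7·x^2 + 6·x + 8 (mod f(x))

Multiply as integer polynomials: a · b = 45·x^6 + 95·x^5 + 70·x^4 + 247·x^3 + 118·x^2 + 96·x + 88. Reducing coefficients mod 13: a · b ≡ 6·x^6 + 4·x^5 + 5·x^4 + x^2 + 5·x + 10. Now divide by f(x) = x^4 + 7·x^3 + 12 in F_13[x], eliminating the leading term at each step:
  leading term 6·x^6: subtract (6·x^2)·f(x) = 6·x^6 + 3·x^5 + 7·x^2, leaving x^5 + 5·x^4 + 7·x^2 + 5·x + 10 (coefficients mod 13)
  leading term x^5: subtract (x)·f(x) = x^5 + 7·x^4 + 12·x, leaving 11·x^4 + 7·x^2 + 6·x + 10 (coefficients mod 13)
  leading term 11·x^4: subtract (11)·f(x) = 11·x^4 + 12·x^3 + 2, leaving x^3 + 7·x^2 + 6·x + 8 (coefficients mod 13)
The degree is now < 4, so this is the remainder. Hence a · b ≡ x^3 + 7·x^2 + 6·x + 8 in F_13[x]/(f).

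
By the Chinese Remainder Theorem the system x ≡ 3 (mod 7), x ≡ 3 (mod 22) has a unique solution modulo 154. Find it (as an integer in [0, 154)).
The moduli 7, 22 are pairwise coprime, so by the CRT there is a unique solution mod 7·22 = 154.
Solve by successive substitution. Start with x ≡ 3 (mod 7).
  Combine with x ≡ 3 (mod 22): write x = 3 + 7·t and require 3 + 7·t ≡ 3 (mod 22), i.e. 7·t ≡ 3 − 3 ≡ 0 (mod 22). Since 7^(−1) ≡ 19 (mod 22), t ≡ 19·0 ≡ 0 (mod 22). So x ≡ 3 + 7·0 = 3 (mod 154).
Unique solution in [0, 154): x = 3.

Final answer: x ≡ 3 (mod 154); the representative in [0, 154) is 3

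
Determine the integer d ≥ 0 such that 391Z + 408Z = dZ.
(391, 408) = (17); d = 17

In the PID Z, (a, b) is generated by gcd(a, b). Compute gcd(408, 391) with the extended Euclidean algorithm, tracking rows (r, s, t) with s·408 + t·391 = r:
  row A: (408, 1, 0)   [1·408 + 0·391 = 408]
  row B: (391, 0, 1)   [0·408 + 1·391 = 391]
  408 = 1·391 + 17   → row C = row A − 1·row B = (17, 1, −1)   [check: 1·408 − 1·391 = 17]
  391 = 23·17 + 0   → remainder 0, stop. gcd = 17 (last nonzero row C).
So gcd(391, 408) = 17, with Bézout identity 1·408 − 1·391 = 17. Containment (⊇): the Bézout identity exhibits 17 as an element of (391, 408), giving (17) ⊆ (391, 408). Containment (⊆): since 17 | 391 and 17 | 408 (391 = 17·23, 408 = 17·24), every Z-linear combination of 391 and 408 is divisible by 17, so (391, 408) ⊆ (17). Therefore (391, 408) = (17), d = 17.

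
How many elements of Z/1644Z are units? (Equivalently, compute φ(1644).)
Z/1644Z has φ(1644) = 544 units

An element a ∈ Z/1644Z is a unit iff gcd(a, 1644) = 1, so the number of units is φ(1644). φ is multiplicative, with φ(p^e) = p^e − p^(e−1). Factorise 1644 = 2^2 · 3 · 137. Then
  φ(1644) = (2^2 − 2^1) · (3 − 1) · (137 − 1) = 2 · 2 · 136 = 544.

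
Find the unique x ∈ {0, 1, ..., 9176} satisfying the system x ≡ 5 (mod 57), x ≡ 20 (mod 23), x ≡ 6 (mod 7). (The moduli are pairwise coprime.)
The moduli 57, 23, 7 are pairwise coprime, so by the CRT there is a unique solution mod 57·23·7 = 9177.
Solve by successive substitution. Start with x ≡ 5 (mod 57).
  Combine with x ≡ 20 (mod 23): write x = 5 + 57·t and require 5 + 57·t ≡ 20 (mod 23), i.e. 57·t ≡ 20 − 5 ≡ 15 (mod 23). Since 57^(−1) ≡ 21 (mod 23) (57 ≡ 11 (mod 23)), t ≡ 21·15 ≡ 16 (mod 23). So x ≡ 5 + 57·16 = 917 (mod 1311).
  Combine with x ≡ 6 (mod 7): write x = 917 + 1311·t and require 917 + 1311·t ≡ 6 (mod 7), i.e. 1311·t ≡ 6 − 917 ≡ 6 (mod 7). Since 1311^(−1) ≡ 4 (mod 7) (1311 ≡ 2 (mod 7)), t ≡ 4·6 ≡ 3 (mod 7). So x ≡ 917 + 1311·3 = 4850 (mod 9177).
Unique solution in [0, 9177): x = 4850.

Final answer: x ≡ 4850 (mod 9177); the representative in [0, 9177) is 4850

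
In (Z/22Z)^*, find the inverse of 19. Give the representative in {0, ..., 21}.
19^(−1) ≡ 7 (mod 22)

Apply the extended Euclidean algorithm to (22, 19), tracking rows (r, s, t) with s·22 + t·19 = r. Each division r_prev = q·r_cur + r_new produces the new row as (previous row) − q·(current row):
  row A: (22, 1, 0)   [1·22 + 0·19 = 22]
  row B: (19, 0, 1)   [0·22 + 1·19 = 19]
  22 = 1·19 + 3   → row C = row A − 1·row B = (3, 1, −1)   [check: 1·22 − 1·19 = 3]
  19 = 6·3 + 1   → row D = row B − 6·row C = (1, −6, 7)   [check: −6·22 + 7·19 = 1]
  3 = 3·1 + 0   → remainder 0, stop. gcd = 1 (last nonzero row D).
The gcd is 1, so 19 is invertible mod 22. The last nonzero row gives −6·22 + 7·19 = 1, so t = 7. So 19^(−1) ≡ 7 (mod 22). Verify: 19 · 7 = 133 ≡ 1 (mod 22). ✓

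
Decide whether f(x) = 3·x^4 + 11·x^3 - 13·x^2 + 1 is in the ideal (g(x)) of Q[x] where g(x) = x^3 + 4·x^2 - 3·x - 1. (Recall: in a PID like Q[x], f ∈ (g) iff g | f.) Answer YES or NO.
In Q[x] the ideal (g) consists of all multiples of g, so f ∈ (g) iff g | f, i.e. iff the remainder of f on division by g is 0. Divide f by g (g is monic, so eliminate the leading term of the running remainder at each step):
  leading term 3·x^4: subtract (3·x)·g(x) = 3·x^4 + 12·x^3 - 9·x^2 - 3·x, leaving -x^3 - 4·x^2 + 3·x + 1
  leading term -x^3: subtract (-1)·g(x) = -x^3 - 4·x^2 + 3·x + 1, leaving 0
The remainder is 0, so f(x) = g(x) · h(x) with h(x) = 3·x - 1. Hence g | f, i.e. f ∈ (g).

Final answer: YES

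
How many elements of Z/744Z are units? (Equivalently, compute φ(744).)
Z/744Z has φ(744) = 240 units

An element a ∈ Z/744Z is a unit iff gcd(a, 744) = 1, so the number of units is φ(744). φ is multiplicative, with φ(p^e) = p^e − p^(e−1). Factorise 744 = 2^3 · 3 · 31. Then
  φ(744) = (2^3 − 2^2) · (3 − 1) · (31 − 1) = 4 · 2 · 30 = 240.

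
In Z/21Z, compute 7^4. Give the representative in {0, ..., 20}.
7

Use repeated squaring. Binary(4) = 100. Walk through the bits of the exponent 4 left-to-right: at each bit after the leading one, square the running value, then multiply by 7 if the bit is 1 (always reducing mod 21):
  bit 1 = 1 (leading): start with 7.
  bit 2 = 0: square 7^2 = 49 ≡ 7 (mod 21).
  bit 3 = 0: square 7^2 = 49 ≡ 7 (mod 21).
Final value: 7^4 ≡ 7 (mod 21).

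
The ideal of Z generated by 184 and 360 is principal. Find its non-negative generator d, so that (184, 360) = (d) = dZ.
(184, 360) = (8); d = 8

In the PID Z, (a, b) is generated by gcd(a, b). Compute gcd(360, 184) with the extended Euclidean algorithm, tracking rows (r, s, t) with s·360 + t·184 = r:
  row A: (360, 1, 0)   [1·360 + 0·184 = 360]
  row B: (184, 0, 1)   [0·360 + 1·184 = 184]
  360 = 1·184 + 176   → row C = row A − 1·row B = (176, 1, −1)   [check: 1·360 − 1·184 = 176]
  184 = 1·176 + 8   → row D = row B − 1·row C = (8, −1, 2)   [check: −1·360 + 2·184 = 8]
  176 = 22·8 + 0   → remainder 0, stop. gcd = 8 (last nonzero row D).
So gcd(184, 360) = 8, with Bézout identity −1·360 + 2·184 = 8. Containment (⊇): the Bézout identity exhibits 8 as an element of (184, 360), giving (8) ⊆ (184, 360). Containment (⊆): since 8 | 184 and 8 | 360 (184 = 8·23, 360 = 8·45), every Z-linear combination of 184 and 360 is divisible by 8, so (184, 360) ⊆ (8). Therefore (184, 360) = (8), d = 8.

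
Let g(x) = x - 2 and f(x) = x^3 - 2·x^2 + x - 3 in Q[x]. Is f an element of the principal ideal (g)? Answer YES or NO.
In Q[x] the ideal (g) consists of all multiples of g, so f ∈ (g) iff g | f, i.e. iff the remainder of f on division by g is 0. Divide f by g (g is monic, so eliminate the leading term of the running remainder at each step):
  leading term x^3: subtract (x^2)·g(x) = x^3 - 2·x^2, leaving x - 3
  leading term x: subtract (1)·g(x) = x - 2, leaving -1
The remainder r(x) = -1 ≠ 0 (and deg r < deg g), so g ∤ f, i.e. f ∉ (g).

Final answer: NO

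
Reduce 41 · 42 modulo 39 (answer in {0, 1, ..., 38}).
6

Reduce the factors first: 41 ≡ 2, 42 ≡ 3 (mod 39), so 41 · 42 ≡ 2 · 3 (mod 39). 2 · 3 = 6. Dividing by 39: 6 = 0·39 + 6. So (41 · 42) mod 39 = 6.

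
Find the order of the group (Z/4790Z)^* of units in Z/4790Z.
(Z/4790Z)^* consists of the classes a with gcd(a, 4790) = 1, so its order is φ(4790). φ is multiplicative, with φ(p^e) = p^e − p^(e−1). Factorise 4790 = 2 · 5 · 479. Then
  φ(4790) = (2 − 1) · (5 − 1) · (479 − 1) = 1 · 4 · 478 = 1912.
Thus |(Z/4790Z)^*| = 1912.

Final answer: |(Z/4790Z)^*| = 1912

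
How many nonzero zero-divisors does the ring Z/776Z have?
In Z/776Z each nonzero element is either a unit (gcd with 776 is 1) or a zero-divisor (gcd > 1). The number of units is φ(776): factorise 776 = 2^3 · 97, so φ(776) = (2^3 − 2^2) · (97 − 1) = 4 · 96 = 384. The nonzero elements number 776 − 1 = 775. Hence the nonzero zero-divisors number 775 − 384 = 391.

Final answer: Z/776Z has 391 nonzero zero-divisors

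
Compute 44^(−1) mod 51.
44^(−1) ≡ 29 (mod 51)

Apply the extended Euclidean algorithm to (51, 44), tracking rows (r, s, t) with s·51 + t·44 = r. Each division r_prev = q·r_cur + r_new produces the new row as (previous row) − q·(current row):
  row A: (51, 1, 0)   [1·51 + 0·44 = 51]
  row B: (44, 0, 1)   [0·51 + 1·44 = 44]
  51 = 1·44 + 7   → row C = row A − 1·row B = (7, 1, −1)   [check: 1·51 − 1·44 = 7]
  44 = 6·7 + 2   → row D = row B − 6·row C = (2, −6, 7)   [check: −6·51 + 7·44 = 2]
  7 = 3·2 + 1   → row E = row C − 3·row D = (1, 19, −22)   [check: 19·51 − 22·44 = 1]
  2 = 2·1 + 0   → remainder 0, stop. gcd = 1 (last nonzero row E).
The gcd is 1, so 44 is invertible mod 51. The last nonzero row gives 19·51 − 22·44 = 1, so t = −22. So 44^(−1) ≡ −22 ≡ 29 (mod 51). Verify: 44 · 29 = 1276 ≡ 1 (mod 51). ✓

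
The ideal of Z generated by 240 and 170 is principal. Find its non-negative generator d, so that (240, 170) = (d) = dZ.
(240, 170) = (10); d = 10

In the PID Z, (a, b) is generated by gcd(a, b). Compute gcd(240, 170) with the extended Euclidean algorithm, tracking rows (r, s, t) with s·240 + t·170 = r:
  row A: (240, 1, 0)   [1·240 + 0·170 = 240]
  row B: (170, 0, 1)   [0·240 + 1·170 = 170]
  240 = 1·170 + 70   → row C = row A − 1·row B = (70, 1, −1)   [check: 1·240 − 1·170 = 70]
  170 = 2·70 + 30   → row D = row B − 2·row C = (30, −2, 3)   [check: −2·240 + 3·170 = 30]
  70 = 2·30 + 10   → row E = row C − 2·row D = (10, 5, −7)   [check: 5·240 − 7·170 = 10]
  30 = 3·10 + 0   → remainder 0, stop. gcd = 10 (last nonzero row E).
So gcd(240, 170) = 10, with Bézout identity 5·240 − 7·170 = 10. Containment (⊇): the Bézout identity exhibits 10 as an element of (240, 170), giving (10) ⊆ (240, 170). Containment (⊆): since 10 | 240 and 10 | 170 (240 = 10·24, 170 = 10·17), every Z-linear combination of 240 and 170 is divisible by 10, so (240, 170) ⊆ (10). Therefore (240, 170) = (10), d = 10.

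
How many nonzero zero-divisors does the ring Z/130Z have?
Z/130Z has 81 nonzero zero-divisors

In Z/130Z each nonzero element is either a unit (gcd with 130 is 1) or a zero-divisor (gcd > 1). The number of units is φ(130): factorise 130 = 2 · 5 · 13, so φ(130) = (2 − 1) · (5 − 1) · (13 − 1) = 1 · 4 · 12 = 48. The nonzero elements number 130 − 1 = 129. Hence the nonzero zero-divisors number 129 − 48 = 81.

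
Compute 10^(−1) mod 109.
Apply the extended Euclidean algorithm to (109, 10), tracking rows (r, s, t) with s·109 + t·10 = r. Each division r_prev = q·r_cur + r_new produces the new row as (previous row) − q·(current row):
  row A: (109, 1, 0)   [1·109 + 0·10 = 109]
  row B: (10, 0, 1)   [0·109 + 1·10 = 10]
  109 = 10·10 + 9   → row C = row A − 10·row B = (9, 1, −10)   [check: 1·109 − 10·10 = 9]
  10 = 1·9 + 1   → row D = row B − 1·row C = (1, −1, 11)   [check: −1·109 + 11·10 = 1]
  9 = 9·1 + 0   → remainder 0, stop. gcd = 1 (last nonzero row D).
The gcd is 1, so 10 is invertible mod 109. The last nonzero row gives −1·109 + 11·10 = 1, so t = 11. So 10^(−1) ≡ 11 (mod 109). Verify: 10 · 11 = 110 ≡ 1 (mod 109). ✓

Final answer: 10^(−1) ≡ 11 (mod 109)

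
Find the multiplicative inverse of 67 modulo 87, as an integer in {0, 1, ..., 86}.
67^(−1) ≡ 13 (mod 87)

Apply the extended Euclidean algorithm to (87, 67), tracking rows (r, s, t) with s·87 + t·67 = r. Each division r_prev = q·r_cur + r_new produces the new row as (previous row) − q·(current row):
  row A: (87, 1, 0)   [1·87 + 0·67 = 87]
  row B: (67, 0, 1)   [0·87 + 1·67 = 67]
  87 = 1·67 + 20   → row C = row A − 1·row B = (20, 1, −1)   [check: 1·87 − 1·67 = 20]
  67 = 3·20 + 7   → row D = row B − 3·row C = (7, −3, 4)   [check: −3·87 + 4·67 = 7]
  20 = 2·7 + 6   → row E = row C − 2·row D = (6, 7, −9)   [check: 7·87 − 9·67 = 6]
  7 = 1·6 + 1   → row F = row D − 1·row E = (1, −10, 13)   [check: −10·87 + 13·67 = 1]
  6 = 6·1 + 0   → remainder 0, stop. gcd = 1 (last nonzero row F).
The gcd is 1, so 67 is invertible mod 87. The last nonzero row gives −10·87 + 13·67 = 1, so t = 13. So 67^(−1) ≡ 13 (mod 87). Verify: 67 · 13 = 871 ≡ 1 (mod 87). ✓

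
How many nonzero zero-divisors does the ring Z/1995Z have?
Z/1995Z has 1130 nonzero zero-divisors

In Z/1995Z each nonzero element is either a unit (gcd with 1995 is 1) or a zero-divisor (gcd > 1). The number of units is φ(1995): factorise 1995 = 3 · 5 · 7 · 19, so φ(1995) = (3 − 1) · (5 − 1) · (7 − 1) · (19 − 1) = 2 · 4 · 6 · 18 = 864. The nonzero elements number 1995 − 1 = 1994. Hence the nonzero zero-divisors number 1994 − 864 = 1130.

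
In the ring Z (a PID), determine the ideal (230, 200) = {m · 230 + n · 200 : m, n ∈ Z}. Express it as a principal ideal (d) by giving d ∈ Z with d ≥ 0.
In the PID Z, (a, b) is generated by gcd(a, b). Compute gcd(230, 200) with the extended Euclidean algorithm, tracking rows (r, s, t) with s·230 + t·200 = r:
  row A: (230, 1, 0)   [1·230 + 0·200 = 230]
  row B: (200, 0, 1)   [0·230 + 1·200 = 200]
  230 = 1·200 + 30   → row C = row A − 1·row B = (30, 1, −1)   [check: 1·230 − 1·200 = 30]
  200 = 6·30 + 20   → row D = row B − 6·row C = (20, −6, 7)   [check: −6·230 + 7·200 = 20]
  30 = 1·20 + 10   → row E = row C − 1·row D = (10, 7, −8)   [check: 7·230 − 8·200 = 10]
  20 = 2·10 + 0   → remainder 0, stop. gcd = 10 (last nonzero row E).
So gcd(230, 200) = 10, with Bézout identity 7·230 − 8·200 = 10. Containment (⊇): the Bézout identity exhibits 10 as an element of (230, 200), giving (10) ⊆ (230, 200). Containment (⊆): since 10 | 230 and 10 | 200 (230 = 10·23, 200 = 10·20), every Z-linear combination of 230 and 200 is divisible by 10, so (230, 200) ⊆ (10). Therefore (230, 200) = (10), d = 10.

Final answer: (230, 200) = (10); d = 10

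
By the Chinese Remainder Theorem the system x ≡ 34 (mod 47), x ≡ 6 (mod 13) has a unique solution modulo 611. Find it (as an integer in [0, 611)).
x ≡ 175 (mod 611); the representative in [0, 611) is 175

The moduli 47, 13 are pairwise coprime, so by the CRT there is a unique solution mod 47·13 = 611.
Solve by successive substitution. Start with x ≡ 34 (mod 47).
  Combine with x ≡ 6 (mod 13): write x = 34 + 47·t and require 34 + 47·t ≡ 6 (mod 13), i.e. 47·t ≡ 6 − 34 ≡ 11 (mod 13). Since 47^(−1) ≡ 5 (mod 13) (47 ≡ 8 (mod 13)), t ≡ 5·11 ≡ 3 (mod 13). So x ≡ 34 + 47·3 = 175 (mod 611).
Unique solution in [0, 611): x = 175.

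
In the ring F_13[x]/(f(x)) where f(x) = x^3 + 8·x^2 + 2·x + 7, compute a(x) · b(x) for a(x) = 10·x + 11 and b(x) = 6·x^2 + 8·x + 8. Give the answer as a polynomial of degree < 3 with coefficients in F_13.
a · b ≡ 4·x^2 + 9·x + 6 (mod f(x))

Multiply as integer polynomials: a · b = 60·x^3 + 146·x^2 + 168·x + 88. Reducing coefficients mod 13: a · b ≡ 8·x^3 + 3·x^2 + 12·x + 10. Now divide by f(x) = x^3 + 8·x^2 + 2·x + 7 in F_13[x], eliminating the leading term at each step:
  leading term 8·x^3: subtract (8)·f(x) = 8·x^3 + 12·x^2 + 3·x + 4, leaving 4·x^2 + 9·x + 6 (coefficients mod 13)
The degree is now < 3, so this is the remainder. Hence a · b ≡ 4·x^2 + 9·x + 6 in F_13[x]/(f).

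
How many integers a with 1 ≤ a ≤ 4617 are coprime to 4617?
2916

The number of a ∈ {1, ..., 4617} with gcd(a, 4617) = 1 is by definition Euler's totient φ(4617). φ is multiplicative, with φ(p^e) = p^e − p^(e−1). Factorise 4617 = 3^5 · 19. Then
  φ(4617) = (3^5 − 3^4) · (19 − 1) = 162 · 18 = 2916.
So there are 2916 such integers.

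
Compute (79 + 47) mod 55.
Reduce the summands first: 79 ≡ 24 (mod 55), so 79 + 47 ≡ 24 + 47 (mod 55). 24 + 47 = 71; 71 = 1·55 + 16, so (79 + 47) mod 55 = 16.

Final answer: 16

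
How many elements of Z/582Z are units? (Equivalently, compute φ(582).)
An element a ∈ Z/582Z is a unit iff gcd(a, 582) = 1, so the number of units is φ(582). φ is multiplicative, with φ(p^e) = p^e − p^(e−1). Factorise 582 = 2 · 3 · 97. Then
  φ(582) = (2 − 1) · (3 − 1) · (97 − 1) = 1 · 2 · 96 = 192.

Final answer: Z/582Z has φ(582) = 192 units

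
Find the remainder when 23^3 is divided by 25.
17

Use repeated squaring. Binary(3) = 11. Walk through the bits of the exponent 3 left-to-right: at each bit after the leading one, square the running value, then multiply by 23 if the bit is 1 (always reducing mod 25):
  bit 1 = 1 (leading): start with 23.
  bit 2 = 1: square 23^2 = 529 ≡ 4; bit is 1, so multiply 4·23 = 92 ≡ 17 (mod 25).
Final value: 23^3 ≡ 17 (mod 25).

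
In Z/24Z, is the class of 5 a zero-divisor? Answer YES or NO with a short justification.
NO

gcd(5, 24) = 1, so 5 is a unit in Z/24Z (it has a multiplicative inverse). A unit cannot be a zero-divisor: if 5·b ≡ 0 then multiplying both sides by 5^(−1) gives b ≡ 0. So 5 is not a zero-divisor.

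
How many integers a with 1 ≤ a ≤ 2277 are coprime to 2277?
1320

The number of a ∈ {1, ..., 2277} with gcd(a, 2277) = 1 is by definition Euler's totient φ(2277). φ is multiplicative, with φ(p^e) = p^e − p^(e−1). Factorise 2277 = 3^2 · 11 · 23. Then
  φ(2277) = (3^2 − 3^1) · (11 − 1) · (23 − 1) = 6 · 10 · 22 = 1320.
So there are 1320 such integers.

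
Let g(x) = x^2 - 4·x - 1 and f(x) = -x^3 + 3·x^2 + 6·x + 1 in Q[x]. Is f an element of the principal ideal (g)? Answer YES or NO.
In Q[x] the ideal (g) consists of all multiples of g, so f ∈ (g) iff g | f, i.e. iff the remainder of f on division by g is 0. Divide f by g (g is monic, so eliminate the leading term of the running remainder at each step):
  leading term -x^3: subtract (-x)·g(x) = -x^3 + 4·x^2 + x, leaving -x^2 + 5·x + 1
  leading term -x^2: subtract (-1)·g(x) = -x^2 + 4·x + 1, leaving x
The remainder r(x) = x ≠ 0 (and deg r < deg g), so g ∤ f, i.e. f ∉ (g).

Final answer: NO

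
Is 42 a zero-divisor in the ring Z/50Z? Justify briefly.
gcd(42, 50) = 2 > 1, so 42 is not a unit in Z/50Z. In Z/nZ every nonzero non-unit is a zero-divisor: explicitly, take b = 50/gcd = 25 ≠ 0 (mod 50); then 42·25 = 1050 = 21·50, i.e. 42·25 ≡ 0 (mod 50). So 42 is a zero-divisor.

Final answer: YES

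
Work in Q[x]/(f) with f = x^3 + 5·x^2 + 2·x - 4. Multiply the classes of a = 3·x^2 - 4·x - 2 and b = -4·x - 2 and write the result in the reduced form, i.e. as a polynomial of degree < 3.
a · b ≡ 70·x^2 + 40·x - 44 (mod f(x))

First multiply in Q[x] without reducing: a · b = -12·x^3 + 10·x^2 + 16·x + 4. Now divide by f(x) = x^3 + 5·x^2 + 2·x - 4, eliminating the leading term at each step:
  leading term -12·x^3: subtract (-12)·f(x) = -12·x^3 - 60·x^2 - 24·x + 48, leaving 70·x^2 + 40·x - 44
The degree is now < 3, so this is the remainder. Hence a · b ≡ 70·x^2 + 40·x - 44 in Q[x]/(f).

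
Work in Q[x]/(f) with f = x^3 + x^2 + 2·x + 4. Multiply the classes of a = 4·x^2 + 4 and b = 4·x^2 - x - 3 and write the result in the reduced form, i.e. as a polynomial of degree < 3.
First multiply in Q[x] without reducing: a · b = 16·x^4 - 4·x^3 + 4·x^2 - 4·x - 12. Now divide by f(x) = x^3 + x^2 + 2·x + 4, eliminating the leading term at each step:
  leading term 16·x^4: subtract (16·x)·f(x) = 16·x^4 + 16·x^3 + 32·x^2 + 64·x, leaving -20·x^3 - 28·x^2 - 68·x - 12
  leading term -20·x^3: subtract (-20)·f(x) = -20·x^3 - 20·x^2 - 40·x - 80, leaving -8·x^2 - 28·x + 68
The degree is now < 3, so this is the remainder. Hence a · b ≡ -8·x^2 - 28·x + 68 in Q[x]/(f).

Final answer: a · b ≡ -8·x^2 - 28·x + 68 (mod f(x))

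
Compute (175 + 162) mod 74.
41

Reduce the summands first: 175 ≡ 27, 162 ≡ 14 (mod 74), so 175 + 162 ≡ 27 + 14 (mod 74). 27 + 14 = 41; 41 = 0·74 + 41, so (175 + 162) mod 74 = 41.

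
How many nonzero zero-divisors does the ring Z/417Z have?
In Z/417Z each nonzero element is either a unit (gcd with 417 is 1) or a zero-divisor (gcd > 1). The number of units is φ(417): factorise 417 = 3 · 139, so φ(417) = (3 − 1) · (139 − 1) = 2 · 138 = 276. The nonzero elements number 417 − 1 = 416. Hence the nonzero zero-divisors number 416 − 276 = 140.

Final answer: Z/417Z has 140 nonzero zero-divisors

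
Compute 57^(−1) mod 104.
Apply the extended Euclidean algorithm to (104, 57), tracking rows (r, s, t) with s·104 + t·57 = r. Each division r_prev = q·r_cur + r_new produces the new row as (previous row) − q·(current row):
  row A: (104, 1, 0)   [1·104 + 0·57 = 104]
  row B: (57, 0, 1)   [0·104 + 1·57 = 57]
  104 = 1·57 + 47   → row C = row A − 1·row B = (47, 1, −1)   [check: 1·104 − 1·57 = 47]
  57 = 1·47 + 10   → row D = row B − 1·row C = (10, −1, 2)   [check: −1·104 + 2·57 = 10]
  47 = 4·10 + 7   → row E = row C − 4·row D = (7, 5, −9)   [check: 5·104 − 9·57 = 7]
  10 = 1·7 + 3   → row F = row D − 1·row E = (3, −6, 11)   [check: −6·104 + 11·57 = 3]
  7 = 2·3 + 1   → row G = row E − 2·row F = (1, 17, −31)   [check: 17·104 − 31·57 = 1]
  3 = 3·1 + 0   → remainder 0, stop. gcd = 1 (last nonzero row G).
The gcd is 1, so 57 is invertible mod 104. The last nonzero row gives 17·104 − 31·57 = 1, so t = −31. So 57^(−1) ≡ −31 ≡ 73 (mod 104). Verify: 57 · 73 = 4161 ≡ 1 (mod 104). ✓

Final answer: 57^(−1) ≡ 73 (mod 104)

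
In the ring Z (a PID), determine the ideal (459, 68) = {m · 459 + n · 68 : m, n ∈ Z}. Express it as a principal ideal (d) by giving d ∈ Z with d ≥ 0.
In the PID Z, (a, b) is generated by gcd(a, b). Compute gcd(459, 68) with the extended Euclidean algorithm, tracking rows (r, s, t) with s·459 + t·68 = r:
  row A: (459, 1, 0)   [1·459 + 0·68 = 459]
  row B: (68, 0, 1)   [0·459 + 1·68 = 68]
  459 = 6·68 + 51   → row C = row A − 6·row B = (51, 1, −6)   [check: 1·459 − 6·68 = 51]
  68 = 1·51 + 17   → row D = row B − 1·row C = (17, −1, 7)   [check: −1·459 + 7·68 = 17]
  51 = 3·17 + 0   → remainder 0, stop. gcd = 17 (last nonzero row D).
So gcd(459, 68) = 17, with Bézout identity −1·459 + 7·68 = 17. Containment (⊇): the Bézout identity exhibits 17 as an element of (459, 68), giving (17) ⊆ (459, 68). Containment (⊆): since 17 | 459 and 17 | 68 (459 = 17·27, 68 = 17·4), every Z-linear combination of 459 and 68 is divisible by 17, so (459, 68) ⊆ (17). Therefore (459, 68) = (17), d = 17.

Final answer: (459, 68) = (17); d = 17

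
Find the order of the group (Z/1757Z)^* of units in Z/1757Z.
(Z/1757Z)^* consists of the classes a with gcd(a, 1757) = 1, so its order is φ(1757). φ is multiplicative, with φ(p^e) = p^e − p^(e−1). Factorise 1757 = 7 · 251. Then
  φ(1757) = (7 − 1) · (251 − 1) = 6 · 250 = 1500.
Thus |(Z/1757Z)^*| = 1500.

Final answer: |(Z/1757Z)^*| = 1500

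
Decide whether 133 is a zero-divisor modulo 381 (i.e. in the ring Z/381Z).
NO

gcd(133, 381) = 1, so 133 is a unit in Z/381Z (it has a multiplicative inverse). A unit cannot be a zero-divisor: if 133·b ≡ 0 then multiplying both sides by 133^(−1) gives b ≡ 0. So 133 is not a zero-divisor.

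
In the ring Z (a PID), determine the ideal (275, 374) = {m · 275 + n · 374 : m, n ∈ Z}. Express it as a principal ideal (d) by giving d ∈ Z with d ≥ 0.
In the PID Z, (a, b) is generated by gcd(a, b). Compute gcd(374, 275) with the extended Euclidean algorithm, tracking rows (r, s, t) with s·374 + t·275 = r:
  row A: (374, 1, 0)   [1·374 + 0·275 = 374]
  row B: (275, 0, 1)   [0·374 + 1·275 = 275]
  374 = 1·275 + 99   → row C = row A − 1·row B = (99, 1, −1)   [check: 1·374 − 1·275 = 99]
  275 = 2·99 + 77   → row D = row B − 2·row C = (77, −2, 3)   [check: −2·374 + 3·275 = 77]
  99 = 1·77 + 22   → row E = row C − 1·row D = (22, 3, −4)   [check: 3·374 − 4·275 = 22]
  77 = 3·22 + 11   → row F = row D − 3·row E = (11, −11, 15)   [check: −11·374 + 15·275 = 11]
  22 = 2·11 + 0   → remainder 0, stop. gcd = 11 (last nonzero row F).
So gcd(275, 374) = 11, with Bézout identity −11·374 + 15·275 = 11. Containment (⊇): the Bézout identity exhibits 11 as an element of (275, 374), giving (11) ⊆ (275, 374). Containment (⊆): since 11 | 275 and 11 | 374 (275 = 11·25, 374 = 11·34), every Z-linear combination of 275 and 374 is divisible by 11, so (275, 374) ⊆ (11). Therefore (275, 374) = (11), d = 11.

Final answer: (275, 374) = (11); d = 11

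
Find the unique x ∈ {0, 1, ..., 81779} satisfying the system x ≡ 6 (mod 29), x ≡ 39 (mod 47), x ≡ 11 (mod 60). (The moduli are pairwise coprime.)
The moduli 29, 47, 60 are pairwise coprime, so by the CRT there is a unique solution mod 29·47·60 = 81780.
Solve by successive substitution. Start with x ≡ 6 (mod 29).
  Combine with x ≡ 39 (mod 47): write x = 6 + 29·t and require 6 + 29·t ≡ 39 (mod 47), i.e. 29·t ≡ 39 − 6 ≡ 33 (mod 47). Since 29^(−1) ≡ 13 (mod 47), t ≡ 13·33 ≡ 6 (mod 47). So x ≡ 6 + 29·6 = 180 (mod 1363).
  Combine with x ≡ 11 (mod 60): write x = 180 + 1363·t and require 180 + 1363·t ≡ 11 (mod 60), i.e. 1363·t ≡ 11 − 180 ≡ 11 (mod 60). Since 1363^(−1) ≡ 7 (mod 60) (1363 ≡ 43 (mod 60)), t ≡ 7·11 ≡ 17 (mod 60). So x ≡ 180 + 1363·17 = 23351 (mod 81780).
Unique solution in [0, 81780): x = 23351.

Final answer: x ≡ 23351 (mod 81780); the representative in [0, 81780) is 23351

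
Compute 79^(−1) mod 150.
79^(−1) ≡ 19 (mod 150)

Apply the extended Euclidean algorithm to (150, 79), tracking rows (r, s, t) with s·150 + t·79 = r. Each division r_prev = q·r_cur + r_new produces the new row as (previous row) − q·(current row):
  row A: (150, 1, 0)   [1·150 + 0·79 = 150]
  row B: (79, 0, 1)   [0·150 + 1·79 = 79]
  150 = 1·79 + 71   → row C = row A − 1·row B = (71, 1, −1)   [check: 1·150 − 1·79 = 71]
  79 = 1·71 + 8   → row D = row B − 1·row C = (8, −1, 2)   [check: −1·150 + 2·79 = 8]
  71 = 8·8 + 7   → row E = row C − 8·row D = (7, 9, −17)   [check: 9·150 − 17·79 = 7]
  8 = 1·7 + 1   → row F = row D − 1·row E = (1, −10, 19)   [check: −10·150 + 19·79 = 1]
  7 = 7·1 + 0   → remainder 0, stop. gcd = 1 (last nonzero row F).
The gcd is 1, so 79 is invertible mod 150. The last nonzero row gives −10·150 + 19·79 = 1, so t = 19. So 79^(−1) ≡ 19 (mod 150). Verify: 79 · 19 = 1501 ≡ 1 (mod 150). ✓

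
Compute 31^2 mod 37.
36

Use repeated squaring. Binary(2) = 10. Walk through the bits of the exponent 2 left-to-right: at each bit after the leading one, square the running value, then multiply by 31 if the bit is 1 (always reducing mod 37):
  bit 1 = 1 (leading): start with 31.
  bit 2 = 0: square 31^2 = 961 ≡ 36 (mod 37).
Final value: 31^2 ≡ 36 (mod 37).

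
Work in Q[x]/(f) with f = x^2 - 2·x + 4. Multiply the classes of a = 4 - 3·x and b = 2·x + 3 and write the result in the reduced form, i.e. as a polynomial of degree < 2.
a · b ≡ 36 - 13·x (mod f(x))

First multiply in Q[x] without reducing: a · b = -6·x^2 - x + 12. Now divide by f(x) = x^2 - 2·x + 4, eliminating the leading term at each step:
  leading term -6·x^2: subtract (-6)·f(x) = -6·x^2 + 12·x - 24, leaving 36 - 13·x
The degree is now < 2, so this is the remainder. Hence a · b ≡ 36 - 13·x in Q[x]/(f).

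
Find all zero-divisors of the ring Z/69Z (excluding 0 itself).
An element a ∈ Z/69Z (with a ≠ 0) is a zero-divisor iff gcd(a, 69) > 1 (because a is a unit precisely when gcd(a, n) = 1, and in Z/nZ every nonzero, non-unit element is a zero-divisor). Scan a = 1, ..., 68 and keep those with gcd(a, 69) > 1:
  gcd(3, 69) = 3, gcd(6, 69) = 3, gcd(9, 69) = 3, gcd(12, 69) = 3, gcd(15, 69) = 3, gcd(18, 69) = 3, gcd(21, 69) = 3, gcd(23, 69) = 23, gcd(24, 69) = 3, gcd(27, 69) = 3, gcd(30, 69) = 3, gcd(33, 69) = 3, gcd(36, 69) = 3, gcd(39, 69) = 3, gcd(42, 69) = 3, gcd(45, 69) = 3, gcd(46, 69) = 23, gcd(48, 69) = 3, gcd(51, 69) = 3, gcd(54, 69) = 3, gcd(57, 69) = 3, gcd(60, 69) = 3, gcd(63, 69) = 3, gcd(66, 69) = 3.
All other a ∈ {1, ..., 68} have gcd(a, 69) = 1 and are units. So the nonzero zero-divisors are exactly the 24 values of a appearing in this scan.

Final answer: nonzero zero-divisors of Z/69Z = {3, 6, 9, 12, 15, 18, 21, 23, 24, 27, 30, 33, 36, 39, 42, 45, 46, 48, 51, 54, 57, 60, 63, 66}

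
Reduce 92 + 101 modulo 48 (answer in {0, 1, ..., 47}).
Reduce the summands first: 92 ≡ 44, 101 ≡ 5 (mod 48), so 92 + 101 ≡ 44 + 5 (mod 48). 44 + 5 = 49; 49 = 1·48 + 1, so (92 + 101) mod 48 = 1.

Final answer: 1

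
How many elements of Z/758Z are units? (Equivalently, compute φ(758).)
Z/758Z has φ(758) = 378 units

An element a ∈ Z/758Z is a unit iff gcd(a, 758) = 1, so the number of units is φ(758). φ is multiplicative, with φ(p^e) = p^e − p^(e−1). Factorise 758 = 2 · 379. Then
  φ(758) = (2 − 1) · (379 − 1) = 1 · 378 = 378.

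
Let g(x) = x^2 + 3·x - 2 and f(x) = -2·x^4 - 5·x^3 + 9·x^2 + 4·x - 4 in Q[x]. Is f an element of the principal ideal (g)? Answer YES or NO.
In Q[x] the ideal (g) consists of all multiples of g, so f ∈ (g) iff g | f, i.e. iff the remainder of f on division by g is 0. Divide f by g (g is monic, so eliminate the leading term of the running remainder at each step):
  leading term -2·x^4: subtract (-2·x^2)·g(x) = -2·x^4 - 6·x^3 + 4·x^2, leaving x^3 + 5·x^2 + 4·x - 4
  leading term x^3: subtract (x)·g(x) = x^3 + 3·x^2 - 2·x, leaving 2·x^2 + 6·x - 4
  leading term 2·x^2: subtract (2)·g(x) = 2·x^2 + 6·x - 4, leaving 0
The remainder is 0, so f(x) = g(x) · h(x) with h(x) = -2·x^2 + x + 2. Hence g | f, i.e. f ∈ (g).

Final answer: YES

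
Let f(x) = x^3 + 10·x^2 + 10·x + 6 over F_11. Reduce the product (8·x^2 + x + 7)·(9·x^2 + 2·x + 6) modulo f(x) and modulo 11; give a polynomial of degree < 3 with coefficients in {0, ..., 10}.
a · b ≡ 7·x^2 + 4·x + 10 (mod f(x))

Multiply as integer polynomials: a · b = 72·x^4 + 25·x^3 + 113·x^2 + 20·x + 42. Reducing coefficients mod 11: a · b ≡ 6·x^4 + 3·x^3 + 3·x^2 + 9·x + 9. Now divide by f(x) = x^3 + 10·x^2 + 10·x + 6 in F_11[x], eliminating the leading term at each step:
  leading term 6·x^4: subtract (6·x)·f(x) = 6·x^4 + 5·x^3 + 5·x^2 + 3·x, leaving 9·x^3 + 9·x^2 + 6·x + 9 (coefficients mod 11)
  leading term 9·x^3: subtract (9)·f(x) = 9·x^3 + 2·x^2 + 2·x + 10, leaving 7·x^2 + 4·x + 10 (coefficients mod 11)
The degree is now < 3, so this is the remainder. Hence a · b ≡ 7·x^2 + 4·x + 10 in F_11[x]/(f).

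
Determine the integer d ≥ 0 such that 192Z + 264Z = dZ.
(192, 264) = (24); d = 24

In the PID Z, (a, b) is generated by gcd(a, b). Compute gcd(264, 192) with the extended Euclidean algorithm, tracking rows (r, s, t) with s·264 + t·192 = r:
  row A: (264, 1, 0)   [1·264 + 0·192 = 264]
  row B: (192, 0, 1)   [0·264 + 1·192 = 192]
  264 = 1·192 + 72   → row C = row A − 1·row B = (72, 1, −1)   [check: 1·264 − 1·192 = 72]
  192 = 2·72 + 48   → row D = row B − 2·row C = (48, −2, 3)   [check: −2·264 + 3·192 = 48]
  72 = 1·48 + 24   → row E = row C − 1·row D = (24, 3, −4)   [check: 3·264 − 4·192 = 24]
  48 = 2·24 + 0   → remainder 0, stop. gcd = 24 (last nonzero row E).
So gcd(192, 264) = 24, with Bézout identity 3·264 − 4·192 = 24. Containment (⊇): the Bézout identity exhibits 24 as an element of (192, 264), giving (24) ⊆ (192, 264). Containment (⊆): since 24 | 192 and 24 | 264 (192 = 24·8, 264 = 24·11), every Z-linear combination of 192 and 264 is divisible by 24, so (192, 264) ⊆ (24). Therefore (192, 264) = (24), d = 24.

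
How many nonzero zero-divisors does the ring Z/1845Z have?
In Z/1845Z each nonzero element is either a unit (gcd with 1845 is 1) or a zero-divisor (gcd > 1). The number of units is φ(1845): factorise 1845 = 3^2 · 5 · 41, so φ(1845) = (3^2 − 3^1) · (5 − 1) · (41 − 1) = 6 · 4 · 40 = 960. The nonzero elements number 1845 − 1 = 1844. Hence the nonzero zero-divisors number 1844 − 960 = 884.

Final answer: Z/1845Z has 884 nonzero zero-divisors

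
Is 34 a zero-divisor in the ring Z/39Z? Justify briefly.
NO

gcd(34, 39) = 1, so 34 is a unit in Z/39Z (it has a multiplicative inverse). A unit cannot be a zero-divisor: if 34·b ≡ 0 then multiplying both sides by 34^(−1) gives b ≡ 0. So 34 is not a zero-divisor.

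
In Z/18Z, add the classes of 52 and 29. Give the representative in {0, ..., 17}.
9

Reduce the summands first: 52 ≡ 16, 29 ≡ 11 (mod 18), so 52 + 29 ≡ 16 + 11 (mod 18). 16 + 11 = 27; 27 = 1·18 + 9, so (52 + 29) mod 18 = 9.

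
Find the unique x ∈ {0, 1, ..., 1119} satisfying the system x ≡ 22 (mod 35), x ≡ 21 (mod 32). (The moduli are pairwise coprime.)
The moduli 35, 32 are pairwise coprime, so by the CRT there is a unique solution mod 35·32 = 1120.
Solve by successive substitution. Start with x ≡ 22 (mod 35).
  Combine with x ≡ 21 (mod 32): write x = 22 + 35·t and require 22 + 35·t ≡ 21 (mod 32), i.e. 35·t ≡ 21 − 22 ≡ 31 (mod 32). Since 35^(−1) ≡ 11 (mod 32) (35 ≡ 3 (mod 32)), t ≡ 11·31 ≡ 21 (mod 32). So x ≡ 22 + 35·21 = 757 (mod 1120).
Unique solution in [0, 1120): x = 757.

Final answer: x ≡ 757 (mod 1120); the representative in [0, 1120) is 757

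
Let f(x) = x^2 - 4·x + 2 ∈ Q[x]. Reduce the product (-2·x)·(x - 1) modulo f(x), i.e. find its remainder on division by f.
First multiply in Q[x] without reducing: a · b = -2·x^2 + 2·x. Now divide by f(x) = x^2 - 4·x + 2, eliminating the leading term at each step:
  leading term -2·x^2: subtract (-2)·f(x) = -2·x^2 + 8·x - 4, leaving 4 - 6·x
The degree is now < 2, so this is the remainder. Hence a · b ≡ 4 - 6·x in Q[x]/(f).

Final answer: a · b ≡ 4 - 6·x (mod f(x))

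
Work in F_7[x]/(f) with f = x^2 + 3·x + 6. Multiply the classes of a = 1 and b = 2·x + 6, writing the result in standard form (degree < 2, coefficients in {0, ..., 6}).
Multiply as integer polynomials: a · b = 2·x + 6. Reducing coefficients mod 7: a · b ≡ 2·x + 6. This already has degree < 2, so no reduction by f is needed. Hence a · b ≡ 2·x + 6 in F_7[x]/(f).

Final answer: a · b ≡ 2·x + 6 (mod f(x))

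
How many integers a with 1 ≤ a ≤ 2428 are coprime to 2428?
1212

The number of a ∈ {1, ..., 2428} with gcd(a, 2428) = 1 is by definition Euler's totient φ(2428). φ is multiplicative, with φ(p^e) = p^e − p^(e−1). Factorise 2428 = 2^2 · 607. Then
  φ(2428) = (2^2 − 2^1) · (607 − 1) = 2 · 606 = 1212.
So there are 1212 such integers.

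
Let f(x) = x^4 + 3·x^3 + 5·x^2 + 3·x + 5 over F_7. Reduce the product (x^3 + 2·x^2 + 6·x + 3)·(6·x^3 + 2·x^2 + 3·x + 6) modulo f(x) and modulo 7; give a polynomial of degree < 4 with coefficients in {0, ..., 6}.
Multiply as integer polynomials: a · b = 6·x^6 + 14·x^5 + 43·x^4 + 42·x^3 + 36·x^2 + 45·x + 18. Reducing coefficients mod 7: a · b ≡ 6·x^6 + x^4 + x^2 + 3·x + 4. Now divide by f(x) = x^4 + 3·x^3 + 5·x^2 + 3·x + 5 in F_7[x], eliminating the leading term at each step:
  leading term 6·x^6: subtract (6·x^2)·f(x) = 6·x^6 + 4·x^5 + 2·x^4 + 4·x^3 + 2·x^2, leaving 3·x^5 + 6·x^4 + 3·x^3 + 6·x^2 + 3·x + 4 (coefficients mod 7)
  leading term 3·x^5: subtract (3·x)·f(x) = 3·x^5 + 2·x^4 + x^3 + 2·x^2 + x, leaving 4·x^4 + 2·x^3 + 4·x^2 + 2·x + 4 (coefficients mod 7)
  leading term 4·x^4: subtract (4)·f(x) = 4·x^4 + 5·x^3 + 6·x^2 + 5·x + 6, leaving 4·x^3 + 5·x^2 + 4·x + 5 (coefficients mod 7)
The degree is now < 4, so this is the remainder. Hence a · b ≡ 4·x^3 + 5·x^2 + 4·x + 5 in F_7[x]/(f).

Final answer: a · b ≡ 4·x^3 + 5·x^2 + 4·x + 5 (mod f(x))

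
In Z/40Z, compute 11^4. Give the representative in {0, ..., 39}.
1

Use repeated squaring. Binary(4) = 100. Walk through the bits of the exponent 4 left-to-right: at each bit after the leading one, square the running value, then multiply by 11 if the bit is 1 (always reducing mod 40):
  bit 1 = 1 (leading): start with 11.
  bit 2 = 0: square 11^2 = 121 ≡ 1 (mod 40).
  bit 3 = 0: square 1^2 = 1 (mod 40).
Final value: 11^4 ≡ 1 (mod 40).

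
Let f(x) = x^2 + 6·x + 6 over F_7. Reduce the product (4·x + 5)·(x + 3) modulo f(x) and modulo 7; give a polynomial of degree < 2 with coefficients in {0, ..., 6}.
Multiply as integer polynomials: a · b = 4·x^2 + 17·x + 15. Reducing coefficients mod 7: a · b ≡ 4·x^2 + 3·x + 1. Now divide by f(x) = x^2 + 6·x + 6 in F_7[x], eliminating the leading term at each step:
  leading term 4·x^2: subtract (4)·f(x) = 4·x^2 + 3·x + 3, leaving 5 (coefficients mod 7)
The degree is now < 2, so this is the remainder. Hence a · b ≡ 5 in F_7[x]/(f).

Final answer: a · b ≡ 5 (mod f(x))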